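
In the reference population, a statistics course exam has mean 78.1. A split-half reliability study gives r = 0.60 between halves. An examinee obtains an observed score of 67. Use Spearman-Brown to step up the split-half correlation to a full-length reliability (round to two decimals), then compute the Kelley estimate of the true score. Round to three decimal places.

Spearman-Brown: ρ = 2r/(1 + r) = 2(0.60)/(1 + 0.60) = 1.200/1.60 = 0.7500 → 0.75
T̂ = 0.75(67) + 0.25(78.1) = 50.25 + 19.525 = 69.7750 → 69.775

69.775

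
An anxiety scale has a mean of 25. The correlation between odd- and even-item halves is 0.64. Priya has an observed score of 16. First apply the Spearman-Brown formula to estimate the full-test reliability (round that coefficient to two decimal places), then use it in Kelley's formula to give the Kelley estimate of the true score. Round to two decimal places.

Spearman-Brown: ρ = 2r/(1 + r) = 2(0.64)/(1 + 0.64) = 1.280/1.64 = 0.7805 → 0.78
T̂ = ρX + (1 − ρ)μ
  = 0.78 × 16 + 0.22 × 25
  = 12.48 + 5.50
  = 17.980
  ≈ 17.98

17.98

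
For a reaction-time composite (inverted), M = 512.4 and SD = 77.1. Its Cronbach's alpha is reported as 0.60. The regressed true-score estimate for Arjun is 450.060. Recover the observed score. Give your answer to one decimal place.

408.5

T̂ = ρX + (1 − ρ)μ  ⇒  X = (T̂ − (1 − ρ)μ) / ρ
X = (450.060 − 0.40 × 512.4) / 0.60 = (450.060 − 204.960) / 0.60 = 245.100 / 0.60 = 408.500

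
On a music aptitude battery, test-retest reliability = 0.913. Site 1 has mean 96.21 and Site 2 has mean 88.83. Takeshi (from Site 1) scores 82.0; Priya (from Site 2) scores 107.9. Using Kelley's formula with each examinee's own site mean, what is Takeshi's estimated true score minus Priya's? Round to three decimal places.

T̂_Takeshi = 0.913(82.0) + 0.087(96.21) = 83.23627
T̂_Priya = 0.913(107.9) + 0.087(88.83) = 106.24091
Difference = 83.23627 − 106.24091 = -23.00464

-23.005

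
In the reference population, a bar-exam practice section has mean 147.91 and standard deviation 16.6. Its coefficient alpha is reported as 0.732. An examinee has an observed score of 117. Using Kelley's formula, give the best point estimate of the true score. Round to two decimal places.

125.28

T̂ = ρX + (1 − ρ)μ
  = 0.732 × 117 + 0.268 × 147.91
  = 85.644 + 39.63988
  = 125.284
  ≈ 125.28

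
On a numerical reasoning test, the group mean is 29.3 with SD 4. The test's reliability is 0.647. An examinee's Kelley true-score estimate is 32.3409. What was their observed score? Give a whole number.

34

T̂ = ρX + (1 − ρ)μ  ⇒  X = (T̂ − (1 − ρ)μ) / ρ
X = (32.3409 − 0.353 × 29.3) / 0.647 = (32.3409 − 10.3429) / 0.647 = 21.9980 / 0.647 = 34.00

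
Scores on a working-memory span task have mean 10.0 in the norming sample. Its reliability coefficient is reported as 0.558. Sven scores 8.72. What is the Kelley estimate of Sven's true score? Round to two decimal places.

Weight the observed score by reliability and the mean by (1 − reliability): T̂ = 0.558·8.72 + 0.442·10.0 = 4.86576 + 4.4200 = 9.286.

9.29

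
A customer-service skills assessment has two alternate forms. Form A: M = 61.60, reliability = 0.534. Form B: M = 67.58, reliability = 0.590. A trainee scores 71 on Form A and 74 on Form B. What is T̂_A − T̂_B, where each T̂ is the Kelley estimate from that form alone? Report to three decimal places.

T̂_A = 0.534(71) + 0.466(61.60) = 66.61960
T̂_B = 0.590(74) + 0.410(67.58) = 71.36780
T̂_A − T̂_B = -4.74820

-4.748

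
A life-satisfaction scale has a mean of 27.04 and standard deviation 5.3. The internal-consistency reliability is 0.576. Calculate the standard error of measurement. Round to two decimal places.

SEM = SD · √(1 − ρ) = 5.3 × √0.424 = 5.3 × 0.6512 = 3.451

3.45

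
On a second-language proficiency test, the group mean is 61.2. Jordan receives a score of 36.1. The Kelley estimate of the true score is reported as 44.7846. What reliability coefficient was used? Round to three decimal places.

T̂ = ρX + (1 − ρ)μ  ⇒  T̂ − μ = ρ(X − μ)
ρ = (T̂ − μ)/(X − μ) = (44.7846 − 61.2) / (36.1 − 61.2) = -16.4154 / -25.1 = 0.65400

0.654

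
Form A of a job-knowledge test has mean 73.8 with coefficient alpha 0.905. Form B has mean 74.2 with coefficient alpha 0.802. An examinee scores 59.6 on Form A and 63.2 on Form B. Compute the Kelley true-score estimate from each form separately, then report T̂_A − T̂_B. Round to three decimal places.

-4.429

T̂_A = 0.905(59.6) + 0.095(73.8) = 60.94900
T̂_B = 0.802(63.2) + 0.198(74.2) = 65.37800
T̂_A − T̂_B = -4.42900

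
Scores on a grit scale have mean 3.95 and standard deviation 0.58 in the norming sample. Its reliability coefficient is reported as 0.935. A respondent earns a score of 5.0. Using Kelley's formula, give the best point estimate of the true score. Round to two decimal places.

T̂ = 0.935(5.0) + 0.065(3.95) = 4.6750 + 0.25675 = 4.932 → 4.93

4.93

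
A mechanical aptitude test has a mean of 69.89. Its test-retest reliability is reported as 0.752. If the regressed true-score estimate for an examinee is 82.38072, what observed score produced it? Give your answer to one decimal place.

T̂ = ρX + (1 − ρ)μ  ⇒  X = (T̂ − (1 − ρ)μ) / ρ
X = (82.38072 − 0.248 × 69.89) / 0.752 = (82.38072 − 17.33272) / 0.752 = 65.04800 / 0.752 = 86.500

86.5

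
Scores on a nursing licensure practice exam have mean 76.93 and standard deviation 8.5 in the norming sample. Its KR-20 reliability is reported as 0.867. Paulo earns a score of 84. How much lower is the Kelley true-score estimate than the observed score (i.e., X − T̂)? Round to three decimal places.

T̂ = 0.867(84) + 0.133(76.93) = 72.828 + 10.23169 = 83.05969 → 83.0597
X − T̂ = 84 − 83.0597 = 0.9403 → 0.940

0.940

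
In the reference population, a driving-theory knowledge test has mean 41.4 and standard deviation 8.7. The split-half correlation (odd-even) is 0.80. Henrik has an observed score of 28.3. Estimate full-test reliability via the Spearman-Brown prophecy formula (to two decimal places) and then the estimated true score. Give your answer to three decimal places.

Spearman-Brown: ρ = 2r/(1 + r) = 2(0.80)/(1 + 0.80) = 1.600/1.80 = 0.8889 → 0.89
T̂ = 0.89(28.3) + 0.11(41.4) = 25.187 + 4.554 = 29.7410 → 29.741

29.741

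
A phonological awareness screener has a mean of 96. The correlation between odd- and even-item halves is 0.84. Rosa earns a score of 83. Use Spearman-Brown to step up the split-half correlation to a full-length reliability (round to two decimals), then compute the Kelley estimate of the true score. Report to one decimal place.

84.2

Spearman-Brown: ρ = 2r/(1 + r) = 2(0.84)/(1 + 0.84) = 1.680/1.84 = 0.9130 → 0.91
T̂ = 0.91(83) + 0.09(96) = 75.53 + 8.64 = 84.17 → 84.2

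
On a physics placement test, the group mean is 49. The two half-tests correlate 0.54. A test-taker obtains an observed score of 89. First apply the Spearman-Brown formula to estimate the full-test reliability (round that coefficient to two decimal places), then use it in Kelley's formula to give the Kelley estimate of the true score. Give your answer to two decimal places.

Spearman-Brown: ρ = 2r/(1 + r) = 2(0.54)/(1 + 0.54) = 1.080/1.54 = 0.7013 → 0.70
T̂ = ρX + (1 − ρ)μ
  = 0.70 × 89 + 0.30 × 49
  = 62.30 + 14.70
  = 77.000
  ≈ 77.00

77.00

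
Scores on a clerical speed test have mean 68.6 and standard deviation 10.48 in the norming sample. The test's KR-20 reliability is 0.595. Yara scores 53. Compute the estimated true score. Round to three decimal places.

T̂ = 0.595(53) + 0.405(68.6) = 31.535 + 27.7830 = 59.3180 → 59.318

59.318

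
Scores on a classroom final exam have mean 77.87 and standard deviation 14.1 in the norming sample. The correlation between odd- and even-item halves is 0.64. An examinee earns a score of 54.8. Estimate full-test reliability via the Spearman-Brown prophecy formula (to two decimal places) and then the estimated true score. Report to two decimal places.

Spearman-Brown: ρ = 2r/(1 + r) = 2(0.64)/(1 + 0.64) = 1.280/1.64 = 0.7805 → 0.78
T̂ = ρX + (1 − ρ)μ
  = 0.78 × 54.8 + 0.22 × 77.87
  = 42.744 + 17.1314
  = 59.875
  ≈ 59.88

59.88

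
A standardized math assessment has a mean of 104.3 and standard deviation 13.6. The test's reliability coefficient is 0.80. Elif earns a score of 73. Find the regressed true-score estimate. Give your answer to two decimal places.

79.26

Regress the observed score toward the mean by the unreliability: T̂ = 0.80·73 + 0.20·104.3 = 58.40 + 20.860 = 79.260.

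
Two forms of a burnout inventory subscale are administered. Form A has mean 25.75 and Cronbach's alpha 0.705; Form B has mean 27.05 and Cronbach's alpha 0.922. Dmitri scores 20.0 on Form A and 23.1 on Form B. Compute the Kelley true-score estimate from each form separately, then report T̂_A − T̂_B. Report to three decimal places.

-1.712

T̂_A = 0.705(20.0) + 0.295(25.75) = 21.69625
T̂_B = 0.922(23.1) + 0.078(27.05) = 23.40810
T̂_A − T̂_B = -1.71185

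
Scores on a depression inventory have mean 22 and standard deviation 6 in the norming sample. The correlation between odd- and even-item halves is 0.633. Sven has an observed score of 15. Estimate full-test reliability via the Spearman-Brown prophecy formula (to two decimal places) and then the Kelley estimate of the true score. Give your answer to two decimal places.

Spearman-Brown: ρ = 2r/(1 + r) = 2(0.633)/(1 + 0.633) = 1.2660/1.633 = 0.7753 → 0.78
T̂ = 0.78(15) + 0.22(22) = 11.70 + 4.84 = 16.540 → 16.54

16.54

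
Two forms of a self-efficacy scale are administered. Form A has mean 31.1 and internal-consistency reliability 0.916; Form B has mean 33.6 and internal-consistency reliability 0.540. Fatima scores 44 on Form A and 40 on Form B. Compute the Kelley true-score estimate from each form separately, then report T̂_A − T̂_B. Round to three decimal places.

5.860

T̂_A = 0.916(44) + 0.084(31.1) = 42.91640
T̂_B = 0.540(40) + 0.460(33.6) = 37.05600
T̂_A − T̂_B = 5.86040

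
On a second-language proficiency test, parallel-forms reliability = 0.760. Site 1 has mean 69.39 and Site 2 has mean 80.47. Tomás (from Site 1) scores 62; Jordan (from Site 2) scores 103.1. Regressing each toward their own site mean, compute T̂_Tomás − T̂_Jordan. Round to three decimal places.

T̂_Tomás = 0.760(62) + 0.240(69.39) = 63.77360
T̂_Jordan = 0.760(103.1) + 0.240(80.47) = 97.66880
Difference = 63.77360 − 97.66880 = -33.89520

-33.895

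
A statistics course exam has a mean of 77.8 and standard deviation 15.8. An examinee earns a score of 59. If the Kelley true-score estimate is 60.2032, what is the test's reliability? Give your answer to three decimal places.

T̂ = ρX + (1 − ρ)μ  ⇒  T̂ − μ = ρ(X − μ)
ρ = (T̂ − μ)/(X − μ) = (60.2032 − 77.8) / (59 − 77.8) = -17.5968 / -18.8 = 0.93600

0.936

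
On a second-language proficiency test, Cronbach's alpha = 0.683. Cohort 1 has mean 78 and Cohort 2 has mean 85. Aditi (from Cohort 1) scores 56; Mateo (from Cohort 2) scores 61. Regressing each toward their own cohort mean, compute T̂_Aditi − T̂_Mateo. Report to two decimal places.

-5.63

T̂_Aditi = 0.683(56) + 0.317(78) = 62.9740
T̂_Mateo = 0.683(61) + 0.317(85) = 68.6080
Difference = 62.9740 − 68.6080 = -5.6340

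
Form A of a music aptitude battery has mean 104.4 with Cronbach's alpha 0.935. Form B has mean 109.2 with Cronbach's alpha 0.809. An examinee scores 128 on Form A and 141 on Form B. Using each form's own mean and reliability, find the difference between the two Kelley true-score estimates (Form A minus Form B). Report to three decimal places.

-8.460

T̂_A = 0.935(128) + 0.065(104.4) = 126.46600
T̂_B = 0.809(141) + 0.191(109.2) = 134.92620
T̂_A − T̂_B = -8.46020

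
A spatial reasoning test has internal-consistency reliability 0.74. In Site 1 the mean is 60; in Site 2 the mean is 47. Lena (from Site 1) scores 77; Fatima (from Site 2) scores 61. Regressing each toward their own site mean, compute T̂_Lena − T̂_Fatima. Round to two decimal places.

T̂_Lena = 0.74(77) + 0.26(60) = 72.5800
T̂_Fatima = 0.74(61) + 0.26(47) = 57.3600
Difference = 72.5800 − 57.3600 = 15.2200

15.22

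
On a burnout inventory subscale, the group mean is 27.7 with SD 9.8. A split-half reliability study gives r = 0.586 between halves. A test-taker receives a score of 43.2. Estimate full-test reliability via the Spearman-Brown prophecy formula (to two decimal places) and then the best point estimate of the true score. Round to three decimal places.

39.170

Spearman-Brown: ρ = 2r/(1 + r) = 2(0.586)/(1 + 0.586) = 1.1720/1.586 = 0.7390 → 0.74
T̂ = 0.74(43.2) + 0.26(27.7) = 31.968 + 7.202 = 39.1700 → 39.170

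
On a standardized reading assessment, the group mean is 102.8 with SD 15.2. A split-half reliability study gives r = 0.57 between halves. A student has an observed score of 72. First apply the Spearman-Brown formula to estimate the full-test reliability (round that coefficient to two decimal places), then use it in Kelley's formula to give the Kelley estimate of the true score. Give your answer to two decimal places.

80.32

Spearman-Brown: ρ = 2r/(1 + r) = 2(0.57)/(1 + 0.57) = 1.140/1.57 = 0.7261 → 0.73
T̂ = ρX + (1 − ρ)μ
  = 0.73 × 72 + 0.27 × 102.8
  = 52.56 + 27.756
  = 80.316
  ≈ 80.32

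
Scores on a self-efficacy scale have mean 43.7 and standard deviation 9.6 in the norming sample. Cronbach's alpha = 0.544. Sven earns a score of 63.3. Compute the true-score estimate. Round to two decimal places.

54.36

T̂ = ρX + (1 − ρ)μ
  = 0.544 × 63.3 + 0.456 × 43.7
  = 34.4352 + 19.9272
  = 54.362
  ≈ 54.36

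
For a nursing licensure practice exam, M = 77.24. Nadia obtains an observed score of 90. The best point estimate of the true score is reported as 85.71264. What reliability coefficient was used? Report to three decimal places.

T̂ = ρX + (1 − ρ)μ  ⇒  T̂ − μ = ρ(X − μ)
ρ = (T̂ − μ)/(X − μ) = (85.71264 − 77.24) / (90 − 77.24) = 8.47264 / 12.76 = 0.66400

0.664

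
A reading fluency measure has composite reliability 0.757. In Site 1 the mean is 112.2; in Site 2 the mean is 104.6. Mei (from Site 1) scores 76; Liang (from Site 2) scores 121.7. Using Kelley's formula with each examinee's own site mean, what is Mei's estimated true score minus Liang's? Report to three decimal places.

-32.748

T̂_Mei = 0.757(76) + 0.243(112.2) = 84.79660
T̂_Liang = 0.757(121.7) + 0.243(104.6) = 117.54470
Difference = 84.79660 − 117.54470 = -32.74810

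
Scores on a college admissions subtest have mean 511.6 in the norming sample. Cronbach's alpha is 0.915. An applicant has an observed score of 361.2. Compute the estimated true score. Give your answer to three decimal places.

T̂ = 0.915(361.2) + 0.085(511.6) = 330.4980 + 43.4860 = 373.9840 → 373.984

373.984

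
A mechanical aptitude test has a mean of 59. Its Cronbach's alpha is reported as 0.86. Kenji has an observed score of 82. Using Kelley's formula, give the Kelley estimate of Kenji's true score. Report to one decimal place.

78.8

Weight the observed score by reliability and the mean by (1 − reliability): T̂ = 0.86·82 + 0.14·59 = 70.52 + 8.26 = 78.78.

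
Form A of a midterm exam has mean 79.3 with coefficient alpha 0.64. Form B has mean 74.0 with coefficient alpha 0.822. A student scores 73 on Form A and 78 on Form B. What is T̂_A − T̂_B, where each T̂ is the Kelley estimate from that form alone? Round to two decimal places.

-2.02

T̂_A = 0.64(73) + 0.36(79.3) = 75.2680
T̂_B = 0.822(78) + 0.178(74.0) = 77.2880
T̂_A − T̂_B = -2.0200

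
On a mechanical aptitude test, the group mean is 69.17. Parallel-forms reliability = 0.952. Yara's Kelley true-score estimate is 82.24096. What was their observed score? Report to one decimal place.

82.9

T̂ = ρX + (1 − ρ)μ  ⇒  X = (T̂ − (1 − ρ)μ) / ρ
X = (82.24096 − 0.048 × 69.17) / 0.952 = (82.24096 − 3.32016) / 0.952 = 78.92080 / 0.952 = 82.900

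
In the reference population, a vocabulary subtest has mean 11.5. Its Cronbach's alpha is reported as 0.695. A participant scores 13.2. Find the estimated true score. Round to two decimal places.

12.68

T̂ = ρX + (1 − ρ)μ
  = 0.695 × 13.2 + 0.305 × 11.5
  = 9.1740 + 3.5075
  = 12.681
  ≈ 12.68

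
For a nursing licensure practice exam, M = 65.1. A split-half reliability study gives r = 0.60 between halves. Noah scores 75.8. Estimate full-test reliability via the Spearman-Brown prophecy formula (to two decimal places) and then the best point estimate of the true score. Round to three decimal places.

Spearman-Brown: ρ = 2r/(1 + r) = 2(0.60)/(1 + 0.60) = 1.200/1.60 = 0.7500 → 0.75
T̂ = 0.75(75.8) + 0.25(65.1) = 56.850 + 16.275 = 73.1250 → 73.125

73.125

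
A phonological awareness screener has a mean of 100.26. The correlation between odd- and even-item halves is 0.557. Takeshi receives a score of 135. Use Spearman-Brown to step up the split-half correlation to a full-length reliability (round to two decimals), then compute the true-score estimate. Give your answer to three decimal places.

Spearman-Brown: ρ = 2r/(1 + r) = 2(0.557)/(1 + 0.557) = 1.1140/1.557 = 0.7155 → 0.72
T̂ = ρX + (1 − ρ)μ
  = 0.72 × 135 + 0.28 × 100.26
  = 97.20 + 28.0728
  = 125.2728
  ≈ 125.273

125.273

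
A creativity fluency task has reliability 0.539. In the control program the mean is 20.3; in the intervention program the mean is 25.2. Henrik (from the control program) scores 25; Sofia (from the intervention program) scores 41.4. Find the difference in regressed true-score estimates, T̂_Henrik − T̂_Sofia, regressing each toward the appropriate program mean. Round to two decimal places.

T̂_Henrik = 0.539(25) + 0.461(20.3) = 22.8333
T̂_Sofia = 0.539(41.4) + 0.461(25.2) = 33.9318
Difference = 22.8333 − 33.9318 = -11.0985

-11.10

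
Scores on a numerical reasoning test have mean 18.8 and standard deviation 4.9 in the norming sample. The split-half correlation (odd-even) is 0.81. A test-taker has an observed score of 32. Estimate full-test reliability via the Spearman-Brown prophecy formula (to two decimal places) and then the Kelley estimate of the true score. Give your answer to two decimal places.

30.68

Spearman-Brown: ρ = 2r/(1 + r) = 2(0.81)/(1 + 0.81) = 1.620/1.81 = 0.8950 → 0.90
T̂ = ρX + (1 − ρ)μ
  = 0.90 × 32 + 0.10 × 18.8
  = 28.80 + 1.880
  = 30.680
  ≈ 30.68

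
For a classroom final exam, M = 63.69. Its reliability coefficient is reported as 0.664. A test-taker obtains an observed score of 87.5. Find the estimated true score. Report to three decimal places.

T̂ = 0.664(87.5) + 0.336(63.69) = 58.1000 + 21.39984 = 79.4998 → 79.500

79.500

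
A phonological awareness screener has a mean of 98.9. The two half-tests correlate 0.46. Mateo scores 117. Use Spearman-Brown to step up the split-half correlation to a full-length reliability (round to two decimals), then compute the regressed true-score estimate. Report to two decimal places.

Spearman-Brown: ρ = 2r/(1 + r) = 2(0.46)/(1 + 0.46) = 0.920/1.46 = 0.6301 → 0.63
T̂ = ρX + (1 − ρ)μ
  = 0.63 × 117 + 0.37 × 98.9
  = 73.71 + 36.593
  = 110.303
  ≈ 110.30

110.30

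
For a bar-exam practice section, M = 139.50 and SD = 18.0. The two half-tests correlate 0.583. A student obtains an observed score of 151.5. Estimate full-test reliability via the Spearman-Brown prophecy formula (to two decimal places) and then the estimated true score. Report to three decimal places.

148.380

Spearman-Brown: ρ = 2r/(1 + r) = 2(0.583)/(1 + 0.583) = 1.1660/1.583 = 0.7366 → 0.74
T̂ = 0.74(151.5) + 0.26(139.50) = 112.110 + 36.2700 = 148.3800 → 148.380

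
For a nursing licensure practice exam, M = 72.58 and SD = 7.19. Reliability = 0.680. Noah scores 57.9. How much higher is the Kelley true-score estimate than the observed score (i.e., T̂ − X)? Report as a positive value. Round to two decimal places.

T̂ = ρX + (1 − ρ)μ
  = 0.680 × 57.9 + 0.320 × 72.58
  = 39.3720 + 23.22560
  = 62.5976
  ≈ 62.598
T̂ − X = 62.598 − 57.9 = 4.698 → 4.70

4.70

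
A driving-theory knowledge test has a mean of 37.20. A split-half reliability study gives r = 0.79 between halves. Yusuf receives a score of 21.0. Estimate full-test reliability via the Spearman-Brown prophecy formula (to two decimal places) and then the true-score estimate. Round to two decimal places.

Spearman-Brown: ρ = 2r/(1 + r) = 2(0.79)/(1 + 0.79) = 1.580/1.79 = 0.8827 → 0.88
T̂ = ρX + (1 − ρ)μ
  = 0.88 × 21.0 + 0.12 × 37.20
  = 18.480 + 4.4640
  = 22.944
  ≈ 22.94

22.94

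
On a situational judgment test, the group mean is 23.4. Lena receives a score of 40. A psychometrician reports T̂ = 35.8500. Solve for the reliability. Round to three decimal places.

0.750

T̂ = ρX + (1 − ρ)μ  ⇒  T̂ − μ = ρ(X − μ)
ρ = (T̂ − μ)/(X − μ) = (35.8500 − 23.4) / (40 − 23.4) = 12.4500 / 16.6 = 0.75000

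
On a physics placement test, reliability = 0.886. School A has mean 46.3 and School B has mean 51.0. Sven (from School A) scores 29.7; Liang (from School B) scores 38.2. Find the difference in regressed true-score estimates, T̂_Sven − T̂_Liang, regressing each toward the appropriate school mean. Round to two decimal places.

-8.07

T̂_Sven = 0.886(29.7) + 0.114(46.3) = 31.5924
T̂_Liang = 0.886(38.2) + 0.114(51.0) = 39.6592
Difference = 31.5924 − 39.6592 = -8.0668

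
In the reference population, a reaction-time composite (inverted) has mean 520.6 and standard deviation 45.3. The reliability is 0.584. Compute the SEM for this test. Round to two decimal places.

29.22

SEM = SD · √(1 − ρ) = 45.3 × √0.416 = 45.3 × 0.6450 = 29.218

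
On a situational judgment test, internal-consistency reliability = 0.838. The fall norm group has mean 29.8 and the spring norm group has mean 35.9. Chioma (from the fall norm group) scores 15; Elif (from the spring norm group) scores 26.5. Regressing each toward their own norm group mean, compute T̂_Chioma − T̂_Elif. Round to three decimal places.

T̂_Chioma = 0.838(15) + 0.162(29.8) = 17.39760
T̂_Elif = 0.838(26.5) + 0.162(35.9) = 28.02280
Difference = 17.39760 − 28.02280 = -10.62520

-10.625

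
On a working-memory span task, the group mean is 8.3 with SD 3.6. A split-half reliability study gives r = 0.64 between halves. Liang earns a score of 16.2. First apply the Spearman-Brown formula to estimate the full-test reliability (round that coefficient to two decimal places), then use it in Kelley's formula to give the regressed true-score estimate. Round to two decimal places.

Spearman-Brown: ρ = 2r/(1 + r) = 2(0.64)/(1 + 0.64) = 1.280/1.64 = 0.7805 → 0.78
T̂ = 0.78(16.2) + 0.22(8.3) = 12.636 + 1.826 = 14.462 → 14.46

14.46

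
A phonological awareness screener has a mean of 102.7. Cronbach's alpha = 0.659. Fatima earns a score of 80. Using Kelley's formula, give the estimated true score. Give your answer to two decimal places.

87.74

Kelley's formula gives T̂ = 0.659·80 + 0.341·102.7 = 52.720 + 35.0207 = 87.741.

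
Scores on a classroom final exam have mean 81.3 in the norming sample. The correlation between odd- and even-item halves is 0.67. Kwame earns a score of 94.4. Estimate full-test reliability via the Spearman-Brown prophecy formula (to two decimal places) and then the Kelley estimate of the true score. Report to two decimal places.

91.78

Spearman-Brown: ρ = 2r/(1 + r) = 2(0.67)/(1 + 0.67) = 1.340/1.67 = 0.8024 → 0.80
T̂ = ρX + (1 − ρ)μ
  = 0.80 × 94.4 + 0.20 × 81.3
  = 75.520 + 16.260
  = 91.780
  ≈ 91.78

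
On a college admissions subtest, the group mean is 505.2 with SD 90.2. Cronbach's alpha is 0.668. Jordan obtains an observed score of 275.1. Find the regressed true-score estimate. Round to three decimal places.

351.493

T̂ = 0.668(275.1) + 0.332(505.2) = 183.7668 + 167.7264 = 351.4932 → 351.493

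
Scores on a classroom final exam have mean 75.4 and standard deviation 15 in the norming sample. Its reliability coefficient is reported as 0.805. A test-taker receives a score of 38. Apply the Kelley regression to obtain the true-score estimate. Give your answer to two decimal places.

45.29

Weight the observed score by reliability and the mean by (1 − reliability): T̂ = 0.805·38 + 0.195·75.4 = 30.590 + 14.7030 = 45.293.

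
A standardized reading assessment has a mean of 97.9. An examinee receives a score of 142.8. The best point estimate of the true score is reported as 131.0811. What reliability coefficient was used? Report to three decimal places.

T̂ = ρX + (1 − ρ)μ  ⇒  T̂ − μ = ρ(X − μ)
ρ = (T̂ − μ)/(X − μ) = (131.0811 − 97.9) / (142.8 − 97.9) = 33.1811 / 44.9 = 0.73900

0.739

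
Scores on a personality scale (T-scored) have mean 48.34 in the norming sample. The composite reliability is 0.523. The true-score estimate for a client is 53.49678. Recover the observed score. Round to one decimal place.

58.2

T̂ = ρX + (1 − ρ)μ  ⇒  X = (T̂ − (1 − ρ)μ) / ρ
X = (53.49678 − 0.477 × 48.34) / 0.523 = (53.49678 − 23.05818) / 0.523 = 30.43860 / 0.523 = 58.200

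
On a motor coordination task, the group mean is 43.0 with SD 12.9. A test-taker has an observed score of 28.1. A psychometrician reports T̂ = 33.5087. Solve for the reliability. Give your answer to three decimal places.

0.637

T̂ = ρX + (1 − ρ)μ  ⇒  T̂ − μ = ρ(X − μ)
ρ = (T̂ − μ)/(X − μ) = (33.5087 − 43.0) / (28.1 − 43.0) = -9.4913 / -14.9 = 0.63700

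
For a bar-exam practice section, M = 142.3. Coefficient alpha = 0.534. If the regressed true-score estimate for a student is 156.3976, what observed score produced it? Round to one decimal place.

168.7

T̂ = ρX + (1 − ρ)μ  ⇒  X = (T̂ − (1 − ρ)μ) / ρ
X = (156.3976 − 0.466 × 142.3) / 0.534 = (156.3976 − 66.3118) / 0.534 = 90.0858 / 0.534 = 168.700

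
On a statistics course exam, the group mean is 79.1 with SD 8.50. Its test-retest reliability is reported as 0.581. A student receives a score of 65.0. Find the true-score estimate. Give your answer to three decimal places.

70.908

T̂ = 0.581(65.0) + 0.419(79.1) = 37.7650 + 33.1429 = 70.9079 → 70.908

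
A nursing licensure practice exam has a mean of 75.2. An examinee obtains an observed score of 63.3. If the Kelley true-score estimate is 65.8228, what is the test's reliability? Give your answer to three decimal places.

0.788

T̂ = ρX + (1 − ρ)μ  ⇒  T̂ − μ = ρ(X − μ)
ρ = (T̂ − μ)/(X − μ) = (65.8228 − 75.2) / (63.3 − 75.2) = -9.3772 / -11.9 = 0.78800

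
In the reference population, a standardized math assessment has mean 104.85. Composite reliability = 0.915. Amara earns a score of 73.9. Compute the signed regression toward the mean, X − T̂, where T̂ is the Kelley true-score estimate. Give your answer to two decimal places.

Kelley's formula gives T̂ = 0.915·73.9 + 0.085·104.85 = 67.6185 + 8.91225 = 76.5308.
X − T̂ = 73.9 − 76.531 = -2.631 → -2.63

-2.63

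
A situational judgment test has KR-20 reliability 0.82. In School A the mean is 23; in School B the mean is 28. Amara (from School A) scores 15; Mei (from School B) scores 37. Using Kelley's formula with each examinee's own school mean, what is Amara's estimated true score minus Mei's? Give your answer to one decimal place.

T̂_Amara = 0.82(15) + 0.18(23) = 16.440
T̂_Mei = 0.82(37) + 0.18(28) = 35.380
Difference = 16.440 − 35.380 = -18.940

-18.9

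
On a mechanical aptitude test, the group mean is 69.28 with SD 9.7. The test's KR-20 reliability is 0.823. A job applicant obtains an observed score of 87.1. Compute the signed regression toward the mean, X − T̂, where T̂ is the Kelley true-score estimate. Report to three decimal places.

3.154

Weight the observed score by reliability and the mean by (1 − reliability): T̂ = 0.823·87.1 + 0.177·69.28 = 71.6833 + 12.26256 = 83.94586.
X − T̂ = 87.1 − 83.9459 = 3.1541 → 3.154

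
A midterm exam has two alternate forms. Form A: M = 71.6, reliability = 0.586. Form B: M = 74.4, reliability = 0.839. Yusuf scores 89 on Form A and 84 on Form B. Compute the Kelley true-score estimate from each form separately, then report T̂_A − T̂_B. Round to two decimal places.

-0.66

T̂_A = 0.586(89) + 0.414(71.6) = 81.7964
T̂_B = 0.839(84) + 0.161(74.4) = 82.4544
T̂_A − T̂_B = -0.6580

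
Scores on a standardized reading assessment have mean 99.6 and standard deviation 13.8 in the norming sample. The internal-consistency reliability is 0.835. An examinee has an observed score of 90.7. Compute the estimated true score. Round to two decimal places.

T̂ = ρX + (1 − ρ)μ
  = 0.835 × 90.7 + 0.165 × 99.6
  = 75.7345 + 16.4340
  = 92.168
  ≈ 92.17

92.17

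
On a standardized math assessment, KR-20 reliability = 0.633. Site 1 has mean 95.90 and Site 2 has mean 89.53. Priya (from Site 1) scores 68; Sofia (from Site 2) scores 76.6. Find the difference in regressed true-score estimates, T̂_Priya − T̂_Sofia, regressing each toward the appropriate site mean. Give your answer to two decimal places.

-3.11

T̂_Priya = 0.633(68) + 0.367(95.90) = 78.2393
T̂_Sofia = 0.633(76.6) + 0.367(89.53) = 81.3453
Difference = 78.2393 − 81.3453 = -3.1060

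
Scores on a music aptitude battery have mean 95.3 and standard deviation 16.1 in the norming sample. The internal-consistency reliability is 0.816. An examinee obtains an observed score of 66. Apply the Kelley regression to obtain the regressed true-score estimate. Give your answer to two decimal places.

T̂ = 0.816(66) + 0.184(95.3) = 53.856 + 17.5352 = 71.391 → 71.39

71.39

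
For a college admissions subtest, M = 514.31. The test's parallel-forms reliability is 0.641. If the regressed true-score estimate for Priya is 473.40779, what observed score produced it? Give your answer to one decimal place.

450.5

T̂ = ρX + (1 − ρ)μ  ⇒  X = (T̂ − (1 − ρ)μ) / ρ
X = (473.40779 − 0.359 × 514.31) / 0.641 = (473.40779 − 184.63729) / 0.641 = 288.77050 / 0.641 = 450.500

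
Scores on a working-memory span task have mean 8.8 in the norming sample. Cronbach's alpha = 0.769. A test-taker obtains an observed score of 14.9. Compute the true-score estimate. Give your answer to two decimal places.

13.49

Regress the observed score toward the mean by the unreliability: T̂ = 0.769·14.9 + 0.231·8.8 = 11.4581 + 2.0328 = 13.491.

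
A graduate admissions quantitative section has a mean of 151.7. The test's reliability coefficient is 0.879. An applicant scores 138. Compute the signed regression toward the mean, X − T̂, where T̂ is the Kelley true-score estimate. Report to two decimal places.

-1.66

Regress the observed score toward the mean by the unreliability: T̂ = 0.879·138 + 0.121·151.7 = 121.302 + 18.3557 = 139.6577.
X − T̂ = 138 − 139.658 = -1.658 → -1.66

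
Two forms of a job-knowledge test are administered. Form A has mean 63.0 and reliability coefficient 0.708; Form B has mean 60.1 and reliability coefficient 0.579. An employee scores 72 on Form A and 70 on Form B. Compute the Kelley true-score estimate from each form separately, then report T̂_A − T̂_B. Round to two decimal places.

T̂_A = 0.708(72) + 0.292(63.0) = 69.3720
T̂_B = 0.579(70) + 0.421(60.1) = 65.8321
T̂_A − T̂_B = 3.5399

3.54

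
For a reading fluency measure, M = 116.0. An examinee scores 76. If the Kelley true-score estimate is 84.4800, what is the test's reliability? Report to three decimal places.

0.788

T̂ = ρX + (1 − ρ)μ  ⇒  T̂ − μ = ρ(X − μ)
ρ = (T̂ − μ)/(X − μ) = (84.4800 − 116.0) / (76 − 116.0) = -31.5200 / -40.0 = 0.78800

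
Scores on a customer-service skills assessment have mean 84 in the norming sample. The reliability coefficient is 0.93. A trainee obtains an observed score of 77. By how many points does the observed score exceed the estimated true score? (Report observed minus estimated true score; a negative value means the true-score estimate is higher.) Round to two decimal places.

-0.49

T̂ = ρX + (1 − ρ)μ
  = 0.93 × 77 + 0.07 × 84
  = 71.61 + 5.88
  = 77.4900
  ≈ 77.490
X − T̂ = 77 − 77.490 = -0.490 → -0.49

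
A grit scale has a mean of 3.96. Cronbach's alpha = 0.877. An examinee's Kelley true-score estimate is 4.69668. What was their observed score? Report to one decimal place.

4.8

T̂ = ρX + (1 − ρ)μ  ⇒  X = (T̂ − (1 − ρ)μ) / ρ
X = (4.69668 − 0.123 × 3.96) / 0.877 = (4.69668 − 0.48708) / 0.877 = 4.20960 / 0.877 = 4.800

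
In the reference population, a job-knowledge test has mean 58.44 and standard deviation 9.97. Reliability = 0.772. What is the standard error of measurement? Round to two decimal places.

4.76

SEM = SD · √(1 − ρ) = 9.97 × √0.228 = 9.97 × 0.4775 = 4.761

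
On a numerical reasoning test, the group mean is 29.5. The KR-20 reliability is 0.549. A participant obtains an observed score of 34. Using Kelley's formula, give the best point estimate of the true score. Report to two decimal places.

31.97

T̂ = ρX + (1 − ρ)μ
  = 0.549 × 34 + 0.451 × 29.5
  = 18.666 + 13.3045
  = 31.971
  ≈ 31.97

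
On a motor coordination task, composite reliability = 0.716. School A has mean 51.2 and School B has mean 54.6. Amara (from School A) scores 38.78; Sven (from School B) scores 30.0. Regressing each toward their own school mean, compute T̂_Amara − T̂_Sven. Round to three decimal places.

T̂_Amara = 0.716(38.78) + 0.284(51.2) = 42.30728
T̂_Sven = 0.716(30.0) + 0.284(54.6) = 36.98640
Difference = 42.30728 − 36.98640 = 5.32088

5.321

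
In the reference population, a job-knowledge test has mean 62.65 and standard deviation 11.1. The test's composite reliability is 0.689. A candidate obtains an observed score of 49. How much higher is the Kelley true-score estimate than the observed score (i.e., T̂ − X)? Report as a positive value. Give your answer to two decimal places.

Kelley's formula gives T̂ = 0.689·49 + 0.311·62.65 = 33.761 + 19.48415 = 53.2451.
T̂ − X = 53.245 − 49 = 4.245 → 4.25

4.25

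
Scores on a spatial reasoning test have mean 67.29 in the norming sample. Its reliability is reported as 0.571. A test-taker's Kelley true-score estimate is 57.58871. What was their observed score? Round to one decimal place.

50.3

T̂ = ρX + (1 − ρ)μ  ⇒  X = (T̂ − (1 − ρ)μ) / ρ
X = (57.58871 − 0.429 × 67.29) / 0.571 = (57.58871 − 28.86741) / 0.571 = 28.72130 / 0.571 = 50.300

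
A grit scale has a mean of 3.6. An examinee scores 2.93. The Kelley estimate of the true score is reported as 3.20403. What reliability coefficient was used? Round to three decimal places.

0.591

T̂ = ρX + (1 − ρ)μ  ⇒  T̂ − μ = ρ(X − μ)
ρ = (T̂ − μ)/(X − μ) = (3.20403 − 3.6) / (2.93 − 3.6) = -0.39597 / -0.67 = 0.59100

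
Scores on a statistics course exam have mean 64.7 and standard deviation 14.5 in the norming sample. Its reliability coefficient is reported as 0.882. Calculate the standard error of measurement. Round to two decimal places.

SEM = SD · √(1 − ρ) = 14.5 × √0.118 = 14.5 × 0.3435 = 4.981

4.98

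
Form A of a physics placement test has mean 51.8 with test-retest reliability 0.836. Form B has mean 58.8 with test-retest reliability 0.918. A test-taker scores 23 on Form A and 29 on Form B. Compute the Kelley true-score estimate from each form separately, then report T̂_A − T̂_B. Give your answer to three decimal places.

-3.720

T̂_A = 0.836(23) + 0.164(51.8) = 27.72320
T̂_B = 0.918(29) + 0.082(58.8) = 31.44360
T̂_A − T̂_B = -3.72040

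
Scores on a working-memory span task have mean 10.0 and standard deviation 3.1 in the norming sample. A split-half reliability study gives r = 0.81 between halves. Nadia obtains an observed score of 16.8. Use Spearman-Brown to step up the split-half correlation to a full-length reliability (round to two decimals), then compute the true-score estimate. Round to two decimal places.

16.12

Spearman-Brown: ρ = 2r/(1 + r) = 2(0.81)/(1 + 0.81) = 1.620/1.81 = 0.8950 → 0.90
T̂ = ρX + (1 − ρ)μ
  = 0.90 × 16.8 + 0.10 × 10.0
  = 15.120 + 1.000
  = 16.120
  ≈ 16.12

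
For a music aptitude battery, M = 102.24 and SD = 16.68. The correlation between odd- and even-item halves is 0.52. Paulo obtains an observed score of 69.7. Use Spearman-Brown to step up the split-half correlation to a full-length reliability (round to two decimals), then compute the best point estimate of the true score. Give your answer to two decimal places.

Spearman-Brown: ρ = 2r/(1 + r) = 2(0.52)/(1 + 0.52) = 1.040/1.52 = 0.6842 → 0.68
Regress the observed score toward the mean by the unreliability: T̂ = 0.68·69.7 + 0.32·102.24 = 47.396 + 32.7168 = 80.113.

80.11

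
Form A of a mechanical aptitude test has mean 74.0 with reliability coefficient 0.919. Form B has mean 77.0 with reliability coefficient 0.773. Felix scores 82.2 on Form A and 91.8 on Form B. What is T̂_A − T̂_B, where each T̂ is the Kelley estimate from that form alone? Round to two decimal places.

-6.90

T̂_A = 0.919(82.2) + 0.081(74.0) = 81.5358
T̂_B = 0.773(91.8) + 0.227(77.0) = 88.4404
T̂_A − T̂_B = -6.9046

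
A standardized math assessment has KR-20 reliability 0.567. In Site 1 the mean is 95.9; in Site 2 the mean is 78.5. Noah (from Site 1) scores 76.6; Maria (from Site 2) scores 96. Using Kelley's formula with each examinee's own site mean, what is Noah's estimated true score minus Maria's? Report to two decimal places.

-3.47

T̂_Noah = 0.567(76.6) + 0.433(95.9) = 84.9569
T̂_Maria = 0.567(96) + 0.433(78.5) = 88.4225
Difference = 84.9569 − 88.4225 = -3.4656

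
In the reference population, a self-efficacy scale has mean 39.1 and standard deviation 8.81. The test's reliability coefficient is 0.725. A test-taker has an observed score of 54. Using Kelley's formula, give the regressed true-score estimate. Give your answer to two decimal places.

49.90

T̂ = ρX + (1 − ρ)μ
  = 0.725 × 54 + 0.275 × 39.1
  = 39.150 + 10.7525
  = 49.903
  ≈ 49.90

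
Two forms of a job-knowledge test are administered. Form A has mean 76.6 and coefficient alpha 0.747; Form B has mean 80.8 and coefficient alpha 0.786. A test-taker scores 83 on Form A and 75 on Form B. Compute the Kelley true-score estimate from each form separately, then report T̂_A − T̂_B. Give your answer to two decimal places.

5.14

T̂_A = 0.747(83) + 0.253(76.6) = 81.3808
T̂_B = 0.786(75) + 0.214(80.8) = 76.2412
T̂_A − T̂_B = 5.1396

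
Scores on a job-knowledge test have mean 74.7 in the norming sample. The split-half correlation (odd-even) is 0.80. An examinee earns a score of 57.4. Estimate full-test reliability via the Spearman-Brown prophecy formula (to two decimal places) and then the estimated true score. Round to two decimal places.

Spearman-Brown: ρ = 2r/(1 + r) = 2(0.80)/(1 + 0.80) = 1.600/1.80 = 0.8889 → 0.89
Kelley's formula gives T̂ = 0.89·57.4 + 0.11·74.7 = 51.086 + 8.217 = 59.303.

59.30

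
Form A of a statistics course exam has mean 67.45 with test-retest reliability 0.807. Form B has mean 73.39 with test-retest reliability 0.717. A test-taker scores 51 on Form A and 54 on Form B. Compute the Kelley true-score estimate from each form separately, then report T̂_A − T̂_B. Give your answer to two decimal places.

T̂_A = 0.807(51) + 0.193(67.45) = 54.1748
T̂_B = 0.717(54) + 0.283(73.39) = 59.4874
T̂_A − T̂_B = -5.3125

-5.31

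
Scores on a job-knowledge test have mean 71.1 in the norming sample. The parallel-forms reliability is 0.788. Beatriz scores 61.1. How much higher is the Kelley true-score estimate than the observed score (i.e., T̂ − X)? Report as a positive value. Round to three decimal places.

Kelley's formula gives T̂ = 0.788·61.1 + 0.212·71.1 = 48.1468 + 15.0732 = 63.22000.
T̂ − X = 63.2200 − 61.1 = 2.1200 → 2.120

2.120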